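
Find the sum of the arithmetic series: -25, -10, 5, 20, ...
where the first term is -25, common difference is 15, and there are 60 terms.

Sₙ = n/2 × (first + last)
Last term = a + (n-1)d = -25 + (60-1)×15 = 860
S_60 = 60/2 × (-25 + 860)
S_60 = 60/2 × 835 = 25050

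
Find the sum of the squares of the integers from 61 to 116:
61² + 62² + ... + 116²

Use ∑_{k=1}^{n} k² = n(n+1)(2n+1)/6, then subtract the first 60 terms.
∑_{k=1}^{116} k² = 116×117×233/6 = 527046
∑_{k=1}^{60} k² = 60×61×121/6 = 73810
∑_{k=61}^{116} k² = 527046 - 73810 = 453236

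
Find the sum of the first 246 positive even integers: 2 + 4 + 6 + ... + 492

Sum of first n even numbers = n(n+1)
= 246×247
= 60762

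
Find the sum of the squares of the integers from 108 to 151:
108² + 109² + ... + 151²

Use ∑_{k=1}^{n} k² = n(n+1)(2n+1)/6, then subtract the first 107 terms.
∑_{k=1}^{151} k² = 151×152×303/6 = 1159076
∑_{k=1}^{107} k² = 107×108×215/6 = 414090
∑_{k=108}^{151} k² = 1159076 - 414090 = 744986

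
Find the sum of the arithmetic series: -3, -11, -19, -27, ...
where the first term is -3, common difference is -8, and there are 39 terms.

Sₙ = n/2 × (first + last)
Last term = a + (n-1)d = -3 + (39-1)×(-8) = -307
S_39 = 39/2 × (-3 + (-307))
S_39 = 39/2 × (-310) = -6045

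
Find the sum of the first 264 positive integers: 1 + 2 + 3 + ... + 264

Formula: ∑k = n(n+1)/2
= 264×265/2
= 69960/2
= 34980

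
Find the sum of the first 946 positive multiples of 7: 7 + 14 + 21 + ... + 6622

Factor out 7: = 7(1 + 2 + ... + 946) = 7 × n(n+1)/2
= 7 × 946×947/2
= 7 × 447931
= 3135517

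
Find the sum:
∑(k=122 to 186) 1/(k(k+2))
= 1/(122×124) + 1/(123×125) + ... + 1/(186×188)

Partial fractions: 1/(k(k+2)) = (1/2)[1/k - 1/(k+2)]
Telescoping leaves the first two and last two terms:
= (1/2)[1/122 + 1/123 - 1/187 - 1/188]
= 1492985/527550936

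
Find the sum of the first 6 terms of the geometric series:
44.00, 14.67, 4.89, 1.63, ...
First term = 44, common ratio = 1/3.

Sₙ = a(1 - rⁿ) / (1 - r)
S_6 = 44(1 - (1/3)^6) / (1 - (1/3))
S_6 = 44(1 - (1/729)) / (2/3)
S_6 = 16016/243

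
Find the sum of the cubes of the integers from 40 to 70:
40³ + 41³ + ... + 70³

Use ∑_{k=1}^{n} k³ = [n(n+1)/2]², then subtract the first 39 terms.
∑_{k=1}^{70} k³ = [70×71/2]² = 2485² = 6175225
∑_{k=1}^{39} k³ = [39×40/2]² = 780² = 608400
∑_{k=40}^{70} k³ = 6175225 - 608400 = 5566825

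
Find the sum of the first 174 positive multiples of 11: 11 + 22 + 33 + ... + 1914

Factor out 11: = 11(1 + 2 + ... + 174) = 11 × n(n+1)/2
= 11 × 174×175/2
= 11 × 15225
= 167475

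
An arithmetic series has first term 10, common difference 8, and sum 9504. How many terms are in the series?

Using S = n/2 × [2a + (n-1)d]
9504 = n/2 × [2(10) + (n-1)(8)]
9504 = n/2 × [20 + 8n - 8]
19008 = n × [12 + 8n]
8n² + (12)n - 19008 = 0
Discriminant: Δ = (12)² - 4(8)(-19008) = 144 + 608256 = 608400
√Δ = 780
n = [-(12) + √Δ] / (2·8) = (-12 + 780) / 16 = 768 / 16 = 48
(The negative root is discarded since n must be a positive integer.)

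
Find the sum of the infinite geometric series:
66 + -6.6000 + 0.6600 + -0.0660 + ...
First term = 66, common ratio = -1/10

For |r| < 1, S = a / (1 - r)
S = 66 / (1 - (-1/10))
S = 66 / (11/10)
S = 60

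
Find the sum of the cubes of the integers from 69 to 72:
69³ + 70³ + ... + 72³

Use ∑_{k=1}^{n} k³ = [n(n+1)/2]², then subtract the first 68 terms.
∑_{k=1}^{72} k³ = [72×73/2]² = 2628² = 6906384
∑_{k=1}^{68} k³ = [68×69/2]² = 2346² = 5503716
∑_{k=69}^{72} k³ = 6906384 - 5503716 = 1402668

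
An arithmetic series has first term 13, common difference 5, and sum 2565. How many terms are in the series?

Using S = n/2 × [2a + (n-1)d]
2565 = n/2 × [2(13) + (n-1)(5)]
2565 = n/2 × [26 + 5n - 5]
5130 = n × [21 + 5n]
5n² + (21)n - 5130 = 0
Discriminant: Δ = (21)² - 4(5)(-5130) = 441 + 102600 = 103041
√Δ = 321
n = [-(21) + √Δ] / (2·5) = (-21 + 321) / 10 = 300 / 10 = 30
(The negative root is discarded since n must be a positive integer.)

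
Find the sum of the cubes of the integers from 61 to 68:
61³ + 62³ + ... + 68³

Use ∑_{k=1}^{n} k³ = [n(n+1)/2]², then subtract the first 60 terms.
∑_{k=1}^{68} k³ = [68×69/2]² = 2346² = 5503716
∑_{k=1}^{60} k³ = [60×61/2]² = 1830² = 3348900
∑_{k=61}^{68} k³ = 5503716 - 3348900 = 2154816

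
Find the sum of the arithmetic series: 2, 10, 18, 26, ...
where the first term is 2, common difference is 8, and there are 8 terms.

Sₙ = n/2 × (first + last)
Last term = a + (n-1)d = 2 + (8-1)×8 = 58
S_8 = 8/2 × (2 + 58)
S_8 = 8/2 × 60 = 240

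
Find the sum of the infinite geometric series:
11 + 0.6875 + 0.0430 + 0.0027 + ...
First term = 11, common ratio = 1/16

For |r| < 1, S = a / (1 - r)
S = 11 / (1 - (1/16))
S = 11 / (15/16)
S = 176/15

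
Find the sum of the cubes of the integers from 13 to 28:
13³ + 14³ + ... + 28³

Use ∑_{k=1}^{n} k³ = [n(n+1)/2]², then subtract the first 12 terms.
∑_{k=1}^{28} k³ = [28×29/2]² = 406² = 164836
∑_{k=1}^{12} k³ = [12×13/2]² = 78² = 6084
∑_{k=13}^{28} k³ = 164836 - 6084 = 158752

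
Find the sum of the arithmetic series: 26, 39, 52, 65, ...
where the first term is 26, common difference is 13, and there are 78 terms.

Sₙ = n/2 × (first + last)
Last term = a + (n-1)d = 26 + (78-1)×13 = 1027
S_78 = 78/2 × (26 + 1027)
S_78 = 78/2 × 1053 = 41067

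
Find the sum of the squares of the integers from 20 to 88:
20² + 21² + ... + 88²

Use ∑_{k=1}^{n} k² = n(n+1)(2n+1)/6, then subtract the first 19 terms.
∑_{k=1}^{88} k² = 88×89×177/6 = 231044
∑_{k=1}^{19} k² = 19×20×39/6 = 2470
∑_{k=20}^{88} k² = 231044 - 2470 = 228574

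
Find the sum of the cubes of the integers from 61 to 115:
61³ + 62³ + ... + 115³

Use ∑_{k=1}^{n} k³ = [n(n+1)/2]², then subtract the first 60 terms.
∑_{k=1}^{115} k³ = [115×116/2]² = 6670² = 44488900
∑_{k=1}^{60} k³ = [60×61/2]² = 1830² = 3348900
∑_{k=61}^{115} k³ = 44488900 - 3348900 = 41140000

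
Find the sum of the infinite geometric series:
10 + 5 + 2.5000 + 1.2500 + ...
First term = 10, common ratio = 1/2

For |r| < 1, S = a / (1 - r)
S = 10 / (1 - (1/2))
S = 10 / (1/2)
S = 20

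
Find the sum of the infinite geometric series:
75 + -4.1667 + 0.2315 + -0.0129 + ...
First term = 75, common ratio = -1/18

For |r| < 1, S = a / (1 - r)
S = 75 / (1 - (-1/18))
S = 75 / (19/18)
S = 1350/19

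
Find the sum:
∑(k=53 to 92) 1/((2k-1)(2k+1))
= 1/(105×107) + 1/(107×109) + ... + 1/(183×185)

Partial fractions: 1/((2k-1)(2k+1)) = (1/2)[1/(2k-1) - 1/(2k+1)]
The series telescopes:
= (1/2)[1/105 - 1/185]
= 8/3885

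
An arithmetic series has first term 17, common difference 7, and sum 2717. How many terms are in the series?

Using S = n/2 × [2a + (n-1)d]
2717 = n/2 × [2(17) + (n-1)(7)]
2717 = n/2 × [34 + 7n - 7]
5434 = n × [27 + 7n]
7n² + (27)n - 5434 = 0
Discriminant: Δ = (27)² - 4(7)(-5434) = 729 + 152152 = 152881
√Δ = 391
n = [-(27) + √Δ] / (2·7) = (-27 + 391) / 14 = 364 / 14 = 26
(The negative root is discarded since n must be a positive integer.)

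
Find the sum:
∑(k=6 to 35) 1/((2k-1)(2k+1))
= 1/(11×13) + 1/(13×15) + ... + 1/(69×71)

Partial fractions: 1/((2k-1)(2k+1)) = (1/2)[1/(2k-1) - 1/(2k+1)]
The series telescopes:
= (1/2)[1/11 - 1/71]
= 30/781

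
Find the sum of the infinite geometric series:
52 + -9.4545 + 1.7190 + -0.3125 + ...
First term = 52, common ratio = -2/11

For |r| < 1, S = a / (1 - r)
S = 52 / (1 - (-2/11))
S = 52 / (13/11)
S = 44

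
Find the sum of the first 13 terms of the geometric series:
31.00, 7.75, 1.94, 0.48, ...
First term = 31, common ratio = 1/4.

Sₙ = a(1 - rⁿ) / (1 - r)
S_13 = 31(1 - (1/4)^13) / (1 - (1/4))
S_13 = 31(1 - (1/67108864)) / (3/4)
S_13 = 693458251/16777216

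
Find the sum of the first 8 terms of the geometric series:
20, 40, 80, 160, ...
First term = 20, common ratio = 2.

Sₙ = a(1 - rⁿ) / (1 - r)
S_8 = 20(1 - 2^8) / (1 - 2)
S_8 = 20(1 - 256) / (-1)
S_8 = 5100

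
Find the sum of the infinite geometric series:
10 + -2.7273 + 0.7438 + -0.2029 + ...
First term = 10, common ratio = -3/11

For |r| < 1, S = a / (1 - r)
S = 10 / (1 - (-3/11))
S = 10 / (14/11)
S = 55/7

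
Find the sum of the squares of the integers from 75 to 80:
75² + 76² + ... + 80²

Use ∑_{k=1}^{n} k² = n(n+1)(2n+1)/6, then subtract the first 74 terms.
∑_{k=1}^{80} k² = 80×81×161/6 = 173880
∑_{k=1}^{74} k² = 74×75×149/6 = 137825
∑_{k=75}^{80} k² = 173880 - 137825 = 36055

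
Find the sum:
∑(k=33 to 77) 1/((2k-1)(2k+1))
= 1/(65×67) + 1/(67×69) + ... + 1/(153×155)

Partial fractions: 1/((2k-1)(2k+1)) = (1/2)[1/(2k-1) - 1/(2k+1)]
The series telescopes:
= (1/2)[1/65 - 1/155]
= 9/2015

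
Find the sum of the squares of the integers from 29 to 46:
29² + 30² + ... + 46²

Use ∑_{k=1}^{n} k² = n(n+1)(2n+1)/6, then subtract the first 28 terms.
∑_{k=1}^{46} k² = 46×47×93/6 = 33511
∑_{k=1}^{28} k² = 28×29×57/6 = 7714
∑_{k=29}^{46} k² = 33511 - 7714 = 25797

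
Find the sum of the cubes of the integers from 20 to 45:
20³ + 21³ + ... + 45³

Use ∑_{k=1}^{n} k³ = [n(n+1)/2]², then subtract the first 19 terms.
∑_{k=1}^{45} k³ = [45×46/2]² = 1035² = 1071225
∑_{k=1}^{19} k³ = [19×20/2]² = 190² = 36100
∑_{k=20}^{45} k³ = 1071225 - 36100 = 1035125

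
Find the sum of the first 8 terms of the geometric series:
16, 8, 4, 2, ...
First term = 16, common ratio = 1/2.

Sₙ = a(1 - rⁿ) / (1 - r)
S_8 = 16(1 - (1/2)^8) / (1 - (1/2))
S_8 = 16(1 - (1/256)) / (1/2)
S_8 = 255/8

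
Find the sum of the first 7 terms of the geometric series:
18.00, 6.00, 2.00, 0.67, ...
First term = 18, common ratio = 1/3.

Sₙ = a(1 - rⁿ) / (1 - r)
S_7 = 18(1 - (1/3)^7) / (1 - (1/3))
S_7 = 18(1 - (1/2187)) / (2/3)
S_7 = 2186/81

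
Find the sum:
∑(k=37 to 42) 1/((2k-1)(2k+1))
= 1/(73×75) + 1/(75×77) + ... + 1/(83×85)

Partial fractions: 1/((2k-1)(2k+1)) = (1/2)[1/(2k-1) - 1/(2k+1)]
The series telescopes:
= (1/2)[1/73 - 1/85]
= 6/6205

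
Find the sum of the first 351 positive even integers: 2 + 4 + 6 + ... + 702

Sum of first n even numbers = n(n+1)
= 351×352
= 123552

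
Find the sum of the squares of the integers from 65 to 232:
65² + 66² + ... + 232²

Use ∑_{k=1}^{n} k² = n(n+1)(2n+1)/6, then subtract the first 64 terms.
∑_{k=1}^{232} k² = 232×233×465/6 = 4189340
∑_{k=1}^{64} k² = 64×65×129/6 = 89440
∑_{k=65}^{232} k² = 4189340 - 89440 = 4099900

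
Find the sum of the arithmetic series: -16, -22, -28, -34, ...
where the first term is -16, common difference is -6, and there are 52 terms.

Sₙ = n/2 × (first + last)
Last term = a + (n-1)d = -16 + (52-1)×(-6) = -322
S_52 = 52/2 × (-16 + (-322))
S_52 = 52/2 × (-338) = -8788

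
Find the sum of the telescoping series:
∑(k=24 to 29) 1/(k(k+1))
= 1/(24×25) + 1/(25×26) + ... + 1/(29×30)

Partial fractions: 1/(k(k+1)) = 1/k - 1/(k+1)
The series telescopes:
= (1/24 - 1/25) + (1/25 - 1/26) + ... + (1/29 - 1/30)
= 1/24 - 1/30
= 1/120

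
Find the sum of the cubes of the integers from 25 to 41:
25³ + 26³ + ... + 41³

Use ∑_{k=1}^{n} k³ = [n(n+1)/2]², then subtract the first 24 terms.
∑_{k=1}^{41} k³ = [41×42/2]² = 861² = 741321
∑_{k=1}^{24} k³ = [24×25/2]² = 300² = 90000
∑_{k=25}^{41} k³ = 741321 - 90000 = 651321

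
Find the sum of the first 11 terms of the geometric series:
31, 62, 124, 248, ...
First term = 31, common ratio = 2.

Sₙ = a(1 - rⁿ) / (1 - r)
S_11 = 31(1 - 2^11) / (1 - 2)
S_11 = 31(1 - 2048) / (-1)
S_11 = 63457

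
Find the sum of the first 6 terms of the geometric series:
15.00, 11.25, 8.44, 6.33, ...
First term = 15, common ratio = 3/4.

Sₙ = a(1 - rⁿ) / (1 - r)
S_6 = 15(1 - (3/4)^6) / (1 - (3/4))
S_6 = 15(1 - (729/4096)) / (1/4)
S_6 = 50505/1024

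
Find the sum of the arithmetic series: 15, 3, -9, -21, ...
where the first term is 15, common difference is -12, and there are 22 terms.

Sₙ = n/2 × (first + last)
Last term = a + (n-1)d = 15 + (22-1)×(-12) = -237
S_22 = 22/2 × (15 + (-237))
S_22 = 22/2 × (-222) = -2442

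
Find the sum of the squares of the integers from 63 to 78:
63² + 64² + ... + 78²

Use ∑_{k=1}^{n} k² = n(n+1)(2n+1)/6, then subtract the first 62 terms.
∑_{k=1}^{78} k² = 78×79×157/6 = 161239
∑_{k=1}^{62} k² = 62×63×125/6 = 81375
∑_{k=63}^{78} k² = 161239 - 81375 = 79864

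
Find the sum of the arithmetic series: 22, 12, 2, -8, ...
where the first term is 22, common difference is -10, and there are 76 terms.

Sₙ = n/2 × (first + last)
Last term = a + (n-1)d = 22 + (76-1)×(-10) = -728
S_76 = 76/2 × (22 + (-728))
S_76 = 76/2 × (-706) = -26828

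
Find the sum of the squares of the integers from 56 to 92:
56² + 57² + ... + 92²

Use ∑_{k=1}^{n} k² = n(n+1)(2n+1)/6, then subtract the first 55 terms.
∑_{k=1}^{92} k² = 92×93×185/6 = 263810
∑_{k=1}^{55} k² = 55×56×111/6 = 56980
∑_{k=56}^{92} k² = 263810 - 56980 = 206830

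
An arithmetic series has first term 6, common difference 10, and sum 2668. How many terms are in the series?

Using S = n/2 × [2a + (n-1)d]
2668 = n/2 × [2(6) + (n-1)(10)]
2668 = n/2 × [12 + 10n - 10]
5336 = n × [2 + 10n]
10n² + (2)n - 5336 = 0
Discriminant: Δ = (2)² - 4(10)(-5336) = 4 + 213440 = 213444
√Δ = 462
n = [-(2) + √Δ] / (2·10) = (-2 + 462) / 20 = 460 / 20 = 23
(The negative root is discarded since n must be a positive integer.)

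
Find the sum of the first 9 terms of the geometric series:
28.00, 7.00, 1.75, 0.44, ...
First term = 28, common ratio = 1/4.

Sₙ = a(1 - rⁿ) / (1 - r)
S_9 = 28(1 - (1/4)^9) / (1 - (1/4))
S_9 = 28(1 - (1/262144)) / (3/4)
S_9 = 611667/16384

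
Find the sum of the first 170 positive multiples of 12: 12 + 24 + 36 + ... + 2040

Factor out 12: = 12(1 + 2 + ... + 170) = 12 × n(n+1)/2
= 12 × 170×171/2
= 12 × 14535
= 174420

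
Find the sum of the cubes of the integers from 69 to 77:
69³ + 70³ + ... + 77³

Use ∑_{k=1}^{n} k³ = [n(n+1)/2]², then subtract the first 68 terms.
∑_{k=1}^{77} k³ = [77×78/2]² = 3003² = 9018009
∑_{k=1}^{68} k³ = [68×69/2]² = 2346² = 5503716
∑_{k=69}^{77} k³ = 9018009 - 5503716 = 3514293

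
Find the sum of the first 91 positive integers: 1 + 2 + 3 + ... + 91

Formula: ∑k = n(n+1)/2
= 91×92/2
= 8372/2
= 4186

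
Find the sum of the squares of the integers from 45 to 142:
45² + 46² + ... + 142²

Use ∑_{k=1}^{n} k² = n(n+1)(2n+1)/6, then subtract the first 44 terms.
∑_{k=1}^{142} k² = 142×143×285/6 = 964535
∑_{k=1}^{44} k² = 44×45×89/6 = 29370
∑_{k=45}^{142} k² = 964535 - 29370 = 935165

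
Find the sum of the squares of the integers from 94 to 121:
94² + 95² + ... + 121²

Use ∑_{k=1}^{n} k² = n(n+1)(2n+1)/6, then subtract the first 93 terms.
∑_{k=1}^{121} k² = 121×122×243/6 = 597861
∑_{k=1}^{93} k² = 93×94×187/6 = 272459
∑_{k=94}^{121} k² = 597861 - 272459 = 325402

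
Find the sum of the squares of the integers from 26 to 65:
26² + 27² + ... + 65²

Use ∑_{k=1}^{n} k² = n(n+1)(2n+1)/6, then subtract the first 25 terms.
∑_{k=1}^{65} k² = 65×66×131/6 = 93665
∑_{k=1}^{25} k² = 25×26×51/6 = 5525
∑_{k=26}^{65} k² = 93665 - 5525 = 88140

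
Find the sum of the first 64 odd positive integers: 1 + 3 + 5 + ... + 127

Sum of first n odd numbers = n²
= 64²
= 4096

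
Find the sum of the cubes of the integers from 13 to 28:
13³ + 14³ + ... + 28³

Use ∑_{k=1}^{n} k³ = [n(n+1)/2]², then subtract the first 12 terms.
∑_{k=1}^{28} k³ = [28×29/2]² = 406² = 164836
∑_{k=1}^{12} k³ = [12×13/2]² = 78² = 6084
∑_{k=13}^{28} k³ = 164836 - 6084 = 158752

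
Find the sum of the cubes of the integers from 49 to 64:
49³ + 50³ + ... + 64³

Use ∑_{k=1}^{n} k³ = [n(n+1)/2]², then subtract the first 48 terms.
∑_{k=1}^{64} k³ = [64×65/2]² = 2080² = 4326400
∑_{k=1}^{48} k³ = [48×49/2]² = 1176² = 1382976
∑_{k=49}^{64} k³ = 4326400 - 1382976 = 2943424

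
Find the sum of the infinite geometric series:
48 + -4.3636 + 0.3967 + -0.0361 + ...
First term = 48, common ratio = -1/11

For |r| < 1, S = a / (1 - r)
S = 48 / (1 - (-1/11))
S = 48 / (12/11)
S = 44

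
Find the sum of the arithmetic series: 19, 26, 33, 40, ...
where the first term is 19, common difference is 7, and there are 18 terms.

Sₙ = n/2 × (first + last)
Last term = a + (n-1)d = 19 + (18-1)×7 = 138
S_18 = 18/2 × (19 + 138)
S_18 = 18/2 × 157 = 1413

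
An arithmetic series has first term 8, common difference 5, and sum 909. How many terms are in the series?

Using S = n/2 × [2a + (n-1)d]
909 = n/2 × [2(8) + (n-1)(5)]
909 = n/2 × [16 + 5n - 5]
1818 = n × [11 + 5n]
5n² + (11)n - 1818 = 0
Discriminant: Δ = (11)² - 4(5)(-1818) = 121 + 36360 = 36481
√Δ = 191
n = [-(11) + √Δ] / (2·5) = (-11 + 191) / 10 = 180 / 10 = 18
(The negative root is discarded since n must be a positive integer.)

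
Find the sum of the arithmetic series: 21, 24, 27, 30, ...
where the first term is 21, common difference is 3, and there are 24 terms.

Sₙ = n/2 × (first + last)
Last term = a + (n-1)d = 21 + (24-1)×3 = 90
S_24 = 24/2 × (21 + 90)
S_24 = 24/2 × 111 = 1332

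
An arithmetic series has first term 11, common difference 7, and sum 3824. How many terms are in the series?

Using S = n/2 × [2a + (n-1)d]
3824 = n/2 × [2(11) + (n-1)(7)]
3824 = n/2 × [22 + 7n - 7]
7648 = n × [15 + 7n]
7n² + (15)n - 7648 = 0
Discriminant: Δ = (15)² - 4(7)(-7648) = 225 + 214144 = 214369
√Δ = 463
n = [-(15) + √Δ] / (2·7) = (-15 + 463) / 14 = 448 / 14 = 32
(The negative root is discarded since n must be a positive integer.)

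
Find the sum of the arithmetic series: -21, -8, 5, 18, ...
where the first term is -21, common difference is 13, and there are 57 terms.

Sₙ = n/2 × (first + last)
Last term = a + (n-1)d = -21 + (57-1)×13 = 707
S_57 = 57/2 × (-21 + 707)
S_57 = 57/2 × 686 = 19551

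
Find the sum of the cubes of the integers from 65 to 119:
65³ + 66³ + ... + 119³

Use ∑_{k=1}^{n} k³ = [n(n+1)/2]², then subtract the first 64 terms.
∑_{k=1}^{119} k³ = [119×120/2]² = 7140² = 50979600
∑_{k=1}^{64} k³ = [64×65/2]² = 2080² = 4326400
∑_{k=65}^{119} k³ = 50979600 - 4326400 = 46653200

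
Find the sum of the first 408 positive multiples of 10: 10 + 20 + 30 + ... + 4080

Factor out 10: = 10(1 + 2 + ... + 408) = 10 × n(n+1)/2
= 10 × 408×409/2
= 10 × 83436
= 834360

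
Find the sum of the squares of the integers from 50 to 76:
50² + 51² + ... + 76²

Use ∑_{k=1}^{n} k² = n(n+1)(2n+1)/6, then subtract the first 49 terms.
∑_{k=1}^{76} k² = 76×77×153/6 = 149226
∑_{k=1}^{49} k² = 49×50×99/6 = 40425
∑_{k=50}^{76} k² = 149226 - 40425 = 108801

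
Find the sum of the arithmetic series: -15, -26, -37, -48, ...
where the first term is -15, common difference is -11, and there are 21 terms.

Sₙ = n/2 × (first + last)
Last term = a + (n-1)d = -15 + (21-1)×(-11) = -235
S_21 = 21/2 × (-15 + (-235))
S_21 = 21/2 × (-250) = -2625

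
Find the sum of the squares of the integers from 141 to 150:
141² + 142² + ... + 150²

Use ∑_{k=1}^{n} k² = n(n+1)(2n+1)/6, then subtract the first 140 terms.
∑_{k=1}^{150} k² = 150×151×301/6 = 1136275
∑_{k=1}^{140} k² = 140×141×281/6 = 924490
∑_{k=141}^{150} k² = 1136275 - 924490 = 211785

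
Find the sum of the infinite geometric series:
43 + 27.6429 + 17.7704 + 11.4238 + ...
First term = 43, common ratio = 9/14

For |r| < 1, S = a / (1 - r)
S = 43 / (1 - (9/14))
S = 43 / (5/14)
S = 602/5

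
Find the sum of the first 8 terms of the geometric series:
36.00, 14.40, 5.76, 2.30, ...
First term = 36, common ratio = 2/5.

Sₙ = a(1 - rⁿ) / (1 - r)
S_8 = 36(1 - (2/5)^8) / (1 - (2/5))
S_8 = 36(1 - (256/390625)) / (3/5)
S_8 = 4684428/78125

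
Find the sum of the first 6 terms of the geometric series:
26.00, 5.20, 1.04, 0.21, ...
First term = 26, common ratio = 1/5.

Sₙ = a(1 - rⁿ) / (1 - r)
S_6 = 26(1 - (1/5)^6) / (1 - (1/5))
S_6 = 26(1 - (1/15625)) / (4/5)
S_6 = 101556/3125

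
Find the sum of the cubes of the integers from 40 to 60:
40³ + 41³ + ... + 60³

Use ∑_{k=1}^{n} k³ = [n(n+1)/2]², then subtract the first 39 terms.
∑_{k=1}^{60} k³ = [60×61/2]² = 1830² = 3348900
∑_{k=1}^{39} k³ = [39×40/2]² = 780² = 608400
∑_{k=40}^{60} k³ = 3348900 - 608400 = 2740500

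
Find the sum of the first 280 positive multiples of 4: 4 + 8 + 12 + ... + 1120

Factor out 4: = 4(1 + 2 + ... + 280) = 4 × n(n+1)/2
= 4 × 280×281/2
= 4 × 39340
= 157360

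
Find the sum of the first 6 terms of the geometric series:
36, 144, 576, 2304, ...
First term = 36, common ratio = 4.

Sₙ = a(1 - rⁿ) / (1 - r)
S_6 = 36(1 - 4^6) / (1 - 4)
S_6 = 36(1 - 4096) / (-3)
S_6 = 49140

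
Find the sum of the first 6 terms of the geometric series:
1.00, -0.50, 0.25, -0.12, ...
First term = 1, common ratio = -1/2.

Sₙ = a(1 - rⁿ) / (1 - r)
S_6 = 1(1 - (-1/2)^6) / (1 - (-1/2))
S_6 = 1(1 - (1/64)) / (3/2)
S_6 = 21/32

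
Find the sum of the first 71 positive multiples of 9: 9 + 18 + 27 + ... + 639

Factor out 9: = 9(1 + 2 + ... + 71) = 9 × n(n+1)/2
= 9 × 71×72/2
= 9 × 2556
= 23004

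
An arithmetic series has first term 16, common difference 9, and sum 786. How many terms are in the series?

Using S = n/2 × [2a + (n-1)d]
786 = n/2 × [2(16) + (n-1)(9)]
786 = n/2 × [32 + 9n - 9]
1572 = n × [23 + 9n]
9n² + (23)n - 1572 = 0
Discriminant: Δ = (23)² - 4(9)(-1572) = 529 + 56592 = 57121
√Δ = 239
n = [-(23) + √Δ] / (2·9) = (-23 + 239) / 18 = 216 / 18 = 12
(The negative root is discarded since n must be a positive integer.)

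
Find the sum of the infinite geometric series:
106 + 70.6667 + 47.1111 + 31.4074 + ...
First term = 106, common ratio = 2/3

For |r| < 1, S = a / (1 - r)
S = 106 / (1 - (2/3))
S = 106 / (1/3)
S = 318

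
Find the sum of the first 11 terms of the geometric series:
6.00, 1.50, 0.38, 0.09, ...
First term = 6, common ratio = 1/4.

Sₙ = a(1 - rⁿ) / (1 - r)
S_11 = 6(1 - (1/4)^11) / (1 - (1/4))
S_11 = 6(1 - (1/4194304)) / (3/4)
S_11 = 4194303/524288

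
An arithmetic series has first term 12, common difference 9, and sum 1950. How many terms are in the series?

Using S = n/2 × [2a + (n-1)d]
1950 = n/2 × [2(12) + (n-1)(9)]
1950 = n/2 × [24 + 9n - 9]
3900 = n × [15 + 9n]
9n² + (15)n - 3900 = 0
Discriminant: Δ = (15)² - 4(9)(-3900) = 225 + 140400 = 140625
√Δ = 375
n = [-(15) + √Δ] / (2·9) = (-15 + 375) / 18 = 360 / 18 = 20
(The negative root is discarded since n must be a positive integer.)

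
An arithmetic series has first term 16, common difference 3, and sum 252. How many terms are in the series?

Using S = n/2 × [2a + (n-1)d]
252 = n/2 × [2(16) + (n-1)(3)]
252 = n/2 × [32 + 3n - 3]
504 = n × [29 + 3n]
3n² + (29)n - 504 = 0
Discriminant: Δ = (29)² - 4(3)(-504) = 841 + 6048 = 6889
√Δ = 83
n = [-(29) + √Δ] / (2·3) = (-29 + 83) / 6 = 54 / 6 = 9
(The negative root is discarded since n must be a positive integer.)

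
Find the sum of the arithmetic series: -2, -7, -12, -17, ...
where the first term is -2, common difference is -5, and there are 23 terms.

Sₙ = n/2 × (first + last)
Last term = a + (n-1)d = -2 + (23-1)×(-5) = -112
S_23 = 23/2 × (-2 + (-112))
S_23 = 23/2 × (-114) = -1311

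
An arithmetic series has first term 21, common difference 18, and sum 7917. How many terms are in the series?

Using S = n/2 × [2a + (n-1)d]
7917 = n/2 × [2(21) + (n-1)(18)]
7917 = n/2 × [42 + 18n - 18]
15834 = n × [24 + 18n]
18n² + (24)n - 15834 = 0
Discriminant: Δ = (24)² - 4(18)(-15834) = 576 + 1140048 = 1140624
√Δ = 1068
n = [-(24) + √Δ] / (2·18) = (-24 + 1068) / 36 = 1044 / 36 = 29
(The negative root is discarded since n must be a positive integer.)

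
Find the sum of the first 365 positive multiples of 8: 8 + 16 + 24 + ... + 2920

Factor out 8: = 8(1 + 2 + ... + 365) = 8 × n(n+1)/2
= 8 × 365×366/2
= 8 × 66795
= 534360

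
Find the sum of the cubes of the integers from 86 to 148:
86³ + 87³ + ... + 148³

Use ∑_{k=1}^{n} k³ = [n(n+1)/2]², then subtract the first 85 terms.
∑_{k=1}^{148} k³ = [148×149/2]² = 11026² = 121572676
∑_{k=1}^{85} k³ = [85×86/2]² = 3655² = 13359025
∑_{k=86}^{148} k³ = 121572676 - 13359025 = 108213651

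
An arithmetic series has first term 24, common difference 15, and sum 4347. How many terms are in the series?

Using S = n/2 × [2a + (n-1)d]
4347 = n/2 × [2(24) + (n-1)(15)]
4347 = n/2 × [48 + 15n - 15]
8694 = n × [33 + 15n]
15n² + (33)n - 8694 = 0
Discriminant: Δ = (33)² - 4(15)(-8694) = 1089 + 521640 = 522729
√Δ = 723
n = [-(33) + √Δ] / (2·15) = (-33 + 723) / 30 = 690 / 30 = 23
(The negative root is discarded since n must be a positive integer.)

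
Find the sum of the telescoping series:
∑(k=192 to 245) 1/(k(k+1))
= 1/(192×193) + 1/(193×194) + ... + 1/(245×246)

Partial fractions: 1/(k(k+1)) = 1/k - 1/(k+1)
The series telescopes:
= (1/192 - 1/193) + (1/193 - 1/194) + ... + (1/245 - 1/246)
= 1/192 - 1/246
= 3/2624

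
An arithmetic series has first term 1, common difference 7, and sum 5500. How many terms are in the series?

Using S = n/2 × [2a + (n-1)d]
5500 = n/2 × [2(1) + (n-1)(7)]
5500 = n/2 × [2 + 7n - 7]
11000 = n × [-5 + 7n]
7n² + (-5)n - 11000 = 0
Discriminant: Δ = (-5)² - 4(7)(-11000) = 25 + 308000 = 308025
√Δ = 555
n = [-(-5) + √Δ] / (2·7) = (5 + 555) / 14 = 560 / 14 = 40
(The negative root is discarded since n must be a positive integer.)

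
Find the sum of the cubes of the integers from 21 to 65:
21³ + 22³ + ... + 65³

Use ∑_{k=1}^{n} k³ = [n(n+1)/2]², then subtract the first 20 terms.
∑_{k=1}^{65} k³ = [65×66/2]² = 2145² = 4601025
∑_{k=1}^{20} k³ = [20×21/2]² = 210² = 44100
∑_{k=21}^{65} k³ = 4601025 - 44100 = 4556925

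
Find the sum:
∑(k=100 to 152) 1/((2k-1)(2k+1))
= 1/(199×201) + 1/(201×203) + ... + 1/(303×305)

Partial fractions: 1/((2k-1)(2k+1)) = (1/2)[1/(2k-1) - 1/(2k+1)]
The series telescopes:
= (1/2)[1/199 - 1/305]
= 53/60695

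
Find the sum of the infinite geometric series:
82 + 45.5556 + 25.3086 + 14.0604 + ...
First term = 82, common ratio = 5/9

For |r| < 1, S = a / (1 - r)
S = 82 / (1 - (5/9))
S = 82 / (4/9)
S = 369/2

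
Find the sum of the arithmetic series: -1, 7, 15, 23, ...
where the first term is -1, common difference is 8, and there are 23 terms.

Sₙ = n/2 × (first + last)
Last term = a + (n-1)d = -1 + (23-1)×8 = 175
S_23 = 23/2 × (-1 + 175)
S_23 = 23/2 × 174 = 2001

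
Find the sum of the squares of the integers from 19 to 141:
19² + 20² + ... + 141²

Use ∑_{k=1}^{n} k² = n(n+1)(2n+1)/6, then subtract the first 18 terms.
∑_{k=1}^{141} k² = 141×142×283/6 = 944371
∑_{k=1}^{18} k² = 18×19×37/6 = 2109
∑_{k=19}^{141} k² = 944371 - 2109 = 942262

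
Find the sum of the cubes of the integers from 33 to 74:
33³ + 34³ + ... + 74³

Use ∑_{k=1}^{n} k³ = [n(n+1)/2]², then subtract the first 32 terms.
∑_{k=1}^{74} k³ = [74×75/2]² = 2775² = 7700625
∑_{k=1}^{32} k³ = [32×33/2]² = 528² = 278784
∑_{k=33}^{74} k³ = 7700625 - 278784 = 7421841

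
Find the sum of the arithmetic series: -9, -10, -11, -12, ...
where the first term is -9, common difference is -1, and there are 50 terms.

Sₙ = n/2 × (first + last)
Last term = a + (n-1)d = -9 + (50-1)×(-1) = -58
S_50 = 50/2 × (-9 + (-58))
S_50 = 50/2 × (-67) = -1675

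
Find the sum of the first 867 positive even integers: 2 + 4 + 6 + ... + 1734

Sum of first n even numbers = n(n+1)
= 867×868
= 752556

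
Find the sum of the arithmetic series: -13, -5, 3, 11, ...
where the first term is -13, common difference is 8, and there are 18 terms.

Sₙ = n/2 × (first + last)
Last term = a + (n-1)d = -13 + (18-1)×8 = 123
S_18 = 18/2 × (-13 + 123)
S_18 = 18/2 × 110 = 990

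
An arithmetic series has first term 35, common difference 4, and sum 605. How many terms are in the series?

Using S = n/2 × [2a + (n-1)d]
605 = n/2 × [2(35) + (n-1)(4)]
605 = n/2 × [70 + 4n - 4]
1210 = n × [66 + 4n]
4n² + (66)n - 1210 = 0
Discriminant: Δ = (66)² - 4(4)(-1210) = 4356 + 19360 = 23716
√Δ = 154
n = [-(66) + √Δ] / (2·4) = (-66 + 154) / 8 = 88 / 8 = 11
(The negative root is discarded since n must be a positive integer.)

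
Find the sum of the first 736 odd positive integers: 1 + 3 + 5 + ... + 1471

Sum of first n odd numbers = n²
= 736²
= 541696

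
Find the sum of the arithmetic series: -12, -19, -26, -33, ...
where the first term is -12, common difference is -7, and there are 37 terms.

Sₙ = n/2 × (first + last)
Last term = a + (n-1)d = -12 + (37-1)×(-7) = -264
S_37 = 37/2 × (-12 + (-264))
S_37 = 37/2 × (-276) = -5106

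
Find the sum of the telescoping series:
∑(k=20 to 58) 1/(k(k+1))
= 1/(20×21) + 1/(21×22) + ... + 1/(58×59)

Partial fractions: 1/(k(k+1)) = 1/k - 1/(k+1)
The series telescopes:
= (1/20 - 1/21) + (1/21 - 1/22) + ... + (1/58 - 1/59)
= 1/20 - 1/59
= 39/1180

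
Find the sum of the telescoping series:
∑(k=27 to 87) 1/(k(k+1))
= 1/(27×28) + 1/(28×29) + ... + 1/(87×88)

Partial fractions: 1/(k(k+1)) = 1/k - 1/(k+1)
The series telescopes:
= (1/27 - 1/28) + (1/28 - 1/29) + ... + (1/87 - 1/88)
= 1/27 - 1/88
= 61/2376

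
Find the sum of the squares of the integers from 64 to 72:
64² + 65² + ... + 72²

Use ∑_{k=1}^{n} k² = n(n+1)(2n+1)/6, then subtract the first 63 terms.
∑_{k=1}^{72} k² = 72×73×145/6 = 127020
∑_{k=1}^{63} k² = 63×64×127/6 = 85344
∑_{k=64}^{72} k² = 127020 - 85344 = 41676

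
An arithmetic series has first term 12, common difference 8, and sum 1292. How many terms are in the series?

Using S = n/2 × [2a + (n-1)d]
1292 = n/2 × [2(12) + (n-1)(8)]
1292 = n/2 × [24 + 8n - 8]
2584 = n × [16 + 8n]
8n² + (16)n - 2584 = 0
Discriminant: Δ = (16)² - 4(8)(-2584) = 256 + 82688 = 82944
√Δ = 288
n = [-(16) + √Δ] / (2·8) = (-16 + 288) / 16 = 272 / 16 = 17
(The negative root is discarded since n must be a positive integer.)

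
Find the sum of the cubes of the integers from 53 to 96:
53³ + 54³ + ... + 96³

Use ∑_{k=1}^{n} k³ = [n(n+1)/2]², then subtract the first 52 terms.
∑_{k=1}^{96} k³ = [96×97/2]² = 4656² = 21678336
∑_{k=1}^{52} k³ = [52×53/2]² = 1378² = 1898884
∑_{k=53}^{96} k³ = 21678336 - 1898884 = 19779452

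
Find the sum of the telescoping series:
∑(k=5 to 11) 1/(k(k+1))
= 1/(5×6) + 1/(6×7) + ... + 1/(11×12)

Partial fractions: 1/(k(k+1)) = 1/k - 1/(k+1)
The series telescopes:
= (1/5 - 1/6) + (1/6 - 1/7) + ... + (1/11 - 1/12)
= 1/5 - 1/12
= 7/60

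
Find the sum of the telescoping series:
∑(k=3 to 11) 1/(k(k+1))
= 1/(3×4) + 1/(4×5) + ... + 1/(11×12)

Partial fractions: 1/(k(k+1)) = 1/k - 1/(k+1)
The series telescopes:
= (1/3 - 1/4) + (1/4 - 1/5) + ... + (1/11 - 1/12)
= 1/3 - 1/12
= 1/4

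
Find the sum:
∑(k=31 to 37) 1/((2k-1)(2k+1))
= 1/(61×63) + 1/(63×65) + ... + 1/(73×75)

Partial fractions: 1/((2k-1)(2k+1)) = (1/2)[1/(2k-1) - 1/(2k+1)]
The series telescopes:
= (1/2)[1/61 - 1/75]
= 7/4575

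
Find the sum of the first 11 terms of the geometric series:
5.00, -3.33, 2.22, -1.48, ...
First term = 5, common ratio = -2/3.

Sₙ = a(1 - rⁿ) / (1 - r)
S_11 = 5(1 - (-2/3)^11) / (1 - (-2/3))
S_11 = 5(1 - (-2048/177147)) / (5/3)
S_11 = 179195/59049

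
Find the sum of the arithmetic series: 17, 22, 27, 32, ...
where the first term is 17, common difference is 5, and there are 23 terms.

Sₙ = n/2 × (first + last)
Last term = a + (n-1)d = 17 + (23-1)×5 = 127
S_23 = 23/2 × (17 + 127)
S_23 = 23/2 × 144 = 1656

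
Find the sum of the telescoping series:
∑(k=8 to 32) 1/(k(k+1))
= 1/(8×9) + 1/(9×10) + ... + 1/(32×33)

Partial fractions: 1/(k(k+1)) = 1/k - 1/(k+1)
The series telescopes:
= (1/8 - 1/9) + (1/9 - 1/10) + ... + (1/32 - 1/33)
= 1/8 - 1/33
= 25/264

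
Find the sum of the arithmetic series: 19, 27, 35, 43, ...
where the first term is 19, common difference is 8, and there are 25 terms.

Sₙ = n/2 × (first + last)
Last term = a + (n-1)d = 19 + (25-1)×8 = 211
S_25 = 25/2 × (19 + 211)
S_25 = 25/2 × 230 = 2875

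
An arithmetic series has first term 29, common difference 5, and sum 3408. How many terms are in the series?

Using S = n/2 × [2a + (n-1)d]
3408 = n/2 × [2(29) + (n-1)(5)]
3408 = n/2 × [58 + 5n - 5]
6816 = n × [53 + 5n]
5n² + (53)n - 6816 = 0
Discriminant: Δ = (53)² - 4(5)(-6816) = 2809 + 136320 = 139129
√Δ = 373
n = [-(53) + √Δ] / (2·5) = (-53 + 373) / 10 = 320 / 10 = 32
(The negative root is discarded since n must be a positive integer.)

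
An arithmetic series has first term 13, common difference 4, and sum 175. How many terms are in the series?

Using S = n/2 × [2a + (n-1)d]
175 = n/2 × [2(13) + (n-1)(4)]
175 = n/2 × [26 + 4n - 4]
350 = n × [22 + 4n]
4n² + (22)n - 350 = 0
Discriminant: Δ = (22)² - 4(4)(-350) = 484 + 5600 = 6084
√Δ = 78
n = [-(22) + √Δ] / (2·4) = (-22 + 78) / 8 = 56 / 8 = 7
(The negative root is discarded since n must be a positive integer.)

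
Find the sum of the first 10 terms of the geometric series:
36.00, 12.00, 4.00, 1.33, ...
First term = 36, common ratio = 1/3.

Sₙ = a(1 - rⁿ) / (1 - r)
S_10 = 36(1 - (1/3)^10) / (1 - (1/3))
S_10 = 36(1 - (1/59049)) / (2/3)
S_10 = 118096/2187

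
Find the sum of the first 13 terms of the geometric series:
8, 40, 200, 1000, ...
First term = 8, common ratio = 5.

Sₙ = a(1 - rⁿ) / (1 - r)
S_13 = 8(1 - 5^13) / (1 - 5)
S_13 = 8(1 - 1220703125) / (-4)
S_13 = 2441406248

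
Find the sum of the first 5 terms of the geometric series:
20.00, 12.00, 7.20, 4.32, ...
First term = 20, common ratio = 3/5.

Sₙ = a(1 - rⁿ) / (1 - r)
S_5 = 20(1 - (3/5)^5) / (1 - (3/5))
S_5 = 20(1 - (243/3125)) / (2/5)
S_5 = 5764/125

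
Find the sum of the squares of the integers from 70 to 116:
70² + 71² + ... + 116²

Use ∑_{k=1}^{n} k² = n(n+1)(2n+1)/6, then subtract the first 69 terms.
∑_{k=1}^{116} k² = 116×117×233/6 = 527046
∑_{k=1}^{69} k² = 69×70×139/6 = 111895
∑_{k=70}^{116} k² = 527046 - 111895 = 415151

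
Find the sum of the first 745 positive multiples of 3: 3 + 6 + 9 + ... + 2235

Factor out 3: = 3(1 + 2 + ... + 745) = 3 × n(n+1)/2
= 3 × 745×746/2
= 3 × 277885
= 833655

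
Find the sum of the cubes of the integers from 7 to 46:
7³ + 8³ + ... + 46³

Use ∑_{k=1}^{n} k³ = [n(n+1)/2]², then subtract the first 6 terms.
∑_{k=1}^{46} k³ = [46×47/2]² = 1081² = 1168561
∑_{k=1}^{6} k³ = [6×7/2]² = 21² = 441
∑_{k=7}^{46} k³ = 1168561 - 441 = 1168120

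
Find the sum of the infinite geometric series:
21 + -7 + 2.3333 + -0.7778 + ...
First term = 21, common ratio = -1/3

For |r| < 1, S = a / (1 - r)
S = 21 / (1 - (-1/3))
S = 21 / (4/3)
S = 63/4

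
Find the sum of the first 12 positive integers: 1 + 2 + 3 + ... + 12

Formula: ∑k = n(n+1)/2
= 12×13/2
= 156/2
= 78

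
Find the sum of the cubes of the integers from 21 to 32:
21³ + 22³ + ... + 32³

Use ∑_{k=1}^{n} k³ = [n(n+1)/2]², then subtract the first 20 terms.
∑_{k=1}^{32} k³ = [32×33/2]² = 528² = 278784
∑_{k=1}^{20} k³ = [20×21/2]² = 210² = 44100
∑_{k=21}^{32} k³ = 278784 - 44100 = 234684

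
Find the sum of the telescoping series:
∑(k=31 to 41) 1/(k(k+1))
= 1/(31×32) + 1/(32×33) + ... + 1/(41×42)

Partial fractions: 1/(k(k+1)) = 1/k - 1/(k+1)
The series telescopes:
= (1/31 - 1/32) + (1/32 - 1/33) + ... + (1/41 - 1/42)
= 1/31 - 1/42
= 11/1302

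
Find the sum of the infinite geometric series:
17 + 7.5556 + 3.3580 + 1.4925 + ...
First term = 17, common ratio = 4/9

For |r| < 1, S = a / (1 - r)
S = 17 / (1 - (4/9))
S = 17 / (5/9)
S = 153/5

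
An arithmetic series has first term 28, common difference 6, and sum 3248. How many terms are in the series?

Using S = n/2 × [2a + (n-1)d]
3248 = n/2 × [2(28) + (n-1)(6)]
3248 = n/2 × [56 + 6n - 6]
6496 = n × [50 + 6n]
6n² + (50)n - 6496 = 0
Discriminant: Δ = (50)² - 4(6)(-6496) = 2500 + 155904 = 158404
√Δ = 398
n = [-(50) + √Δ] / (2·6) = (-50 + 398) / 12 = 348 / 12 = 29
(The negative root is discarded since n must be a positive integer.)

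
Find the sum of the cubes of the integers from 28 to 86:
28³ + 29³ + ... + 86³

Use ∑_{k=1}^{n} k³ = [n(n+1)/2]², then subtract the first 27 terms.
∑_{k=1}^{86} k³ = [86×87/2]² = 3741² = 13995081
∑_{k=1}^{27} k³ = [27×28/2]² = 378² = 142884
∑_{k=28}^{86} k³ = 13995081 - 142884 = 13852197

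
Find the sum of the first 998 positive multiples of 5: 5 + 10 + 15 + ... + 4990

Factor out 5: = 5(1 + 2 + ... + 998) = 5 × n(n+1)/2
= 5 × 998×999/2
= 5 × 498501
= 2492505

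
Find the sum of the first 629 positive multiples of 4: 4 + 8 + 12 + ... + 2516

Factor out 4: = 4(1 + 2 + ... + 629) = 4 × n(n+1)/2
= 4 × 629×630/2
= 4 × 198135
= 792540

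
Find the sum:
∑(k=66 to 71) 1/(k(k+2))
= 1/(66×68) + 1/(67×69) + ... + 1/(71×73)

Partial fractions: 1/(k(k+2)) = (1/2)[1/k - 1/(k+2)]
Telescoping leaves the first two and last two terms:
= (1/2)[1/66 + 1/67 - 1/72 - 1/73]
= 9643/7747344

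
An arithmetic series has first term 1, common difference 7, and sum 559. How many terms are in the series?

Using S = n/2 × [2a + (n-1)d]
559 = n/2 × [2(1) + (n-1)(7)]
559 = n/2 × [2 + 7n - 7]
1118 = n × [-5 + 7n]
7n² + (-5)n - 1118 = 0
Discriminant: Δ = (-5)² - 4(7)(-1118) = 25 + 31304 = 31329
√Δ = 177
n = [-(-5) + √Δ] / (2·7) = (5 + 177) / 14 = 182 / 14 = 13
(The negative root is discarded since n must be a positive integer.)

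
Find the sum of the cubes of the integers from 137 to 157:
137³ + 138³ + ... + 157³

Use ∑_{k=1}^{n} k³ = [n(n+1)/2]², then subtract the first 136 terms.
∑_{k=1}^{157} k³ = [157×158/2]² = 12403² = 153834409
∑_{k=1}^{136} k³ = [136×137/2]² = 9316² = 86787856
∑_{k=137}^{157} k³ = 153834409 - 86787856 = 67046553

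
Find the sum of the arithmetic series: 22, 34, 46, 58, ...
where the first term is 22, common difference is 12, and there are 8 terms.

Sₙ = n/2 × (first + last)
Last term = a + (n-1)d = 22 + (8-1)×12 = 106
S_8 = 8/2 × (22 + 106)
S_8 = 8/2 × 128 = 512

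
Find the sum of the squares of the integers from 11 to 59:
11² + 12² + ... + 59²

Use ∑_{k=1}^{n} k² = n(n+1)(2n+1)/6, then subtract the first 10 terms.
∑_{k=1}^{59} k² = 59×60×119/6 = 70210
∑_{k=1}^{10} k² = 10×11×21/6 = 385
∑_{k=11}^{59} k² = 70210 - 385 = 69825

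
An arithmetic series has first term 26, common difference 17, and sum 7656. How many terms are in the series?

Using S = n/2 × [2a + (n-1)d]
7656 = n/2 × [2(26) + (n-1)(17)]
7656 = n/2 × [52 + 17n - 17]
15312 = n × [35 + 17n]
17n² + (35)n - 15312 = 0
Discriminant: Δ = (35)² - 4(17)(-15312) = 1225 + 1041216 = 1042441
√Δ = 1021
n = [-(35) + √Δ] / (2·17) = (-35 + 1021) / 34 = 986 / 34 = 29
(The negative root is discarded since n must be a positive integer.)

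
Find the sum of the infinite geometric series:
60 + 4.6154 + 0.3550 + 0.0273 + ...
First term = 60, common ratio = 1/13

For |r| < 1, S = a / (1 - r)
S = 60 / (1 - (1/13))
S = 60 / (12/13)
S = 65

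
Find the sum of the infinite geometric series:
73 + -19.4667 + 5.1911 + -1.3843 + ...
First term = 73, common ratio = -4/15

For |r| < 1, S = a / (1 - r)
S = 73 / (1 - (-4/15))
S = 73 / (19/15)
S = 1095/19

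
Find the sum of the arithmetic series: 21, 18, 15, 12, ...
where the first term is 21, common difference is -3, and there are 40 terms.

Sₙ = n/2 × (first + last)
Last term = a + (n-1)d = 21 + (40-1)×(-3) = -96
S_40 = 40/2 × (21 + (-96))
S_40 = 40/2 × (-75) = -1500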